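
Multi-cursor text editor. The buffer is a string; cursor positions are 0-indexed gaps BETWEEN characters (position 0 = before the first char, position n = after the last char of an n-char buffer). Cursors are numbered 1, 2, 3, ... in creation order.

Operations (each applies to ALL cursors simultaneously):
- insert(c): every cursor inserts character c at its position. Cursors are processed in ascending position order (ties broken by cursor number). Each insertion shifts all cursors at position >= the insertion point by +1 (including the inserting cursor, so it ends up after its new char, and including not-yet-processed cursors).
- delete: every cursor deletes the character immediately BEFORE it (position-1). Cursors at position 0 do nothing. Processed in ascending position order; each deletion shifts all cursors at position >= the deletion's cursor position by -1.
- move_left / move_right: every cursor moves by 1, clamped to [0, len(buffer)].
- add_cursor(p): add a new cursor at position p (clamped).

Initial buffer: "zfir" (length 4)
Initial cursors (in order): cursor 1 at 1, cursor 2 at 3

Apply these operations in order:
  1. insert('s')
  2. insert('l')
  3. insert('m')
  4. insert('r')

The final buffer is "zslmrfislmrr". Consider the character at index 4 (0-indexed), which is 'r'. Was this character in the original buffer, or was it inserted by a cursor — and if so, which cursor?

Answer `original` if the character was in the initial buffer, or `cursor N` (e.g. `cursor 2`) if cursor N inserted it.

Answer: cursor 1

Derivation:
After op 1 (insert('s')): buffer="zsfisr" (len 6), cursors c1@2 c2@5, authorship .1..2.
After op 2 (insert('l')): buffer="zslfislr" (len 8), cursors c1@3 c2@7, authorship .11..22.
After op 3 (insert('m')): buffer="zslmfislmr" (len 10), cursors c1@4 c2@9, authorship .111..222.
After op 4 (insert('r')): buffer="zslmrfislmrr" (len 12), cursors c1@5 c2@11, authorship .1111..2222.
Authorship (.=original, N=cursor N): . 1 1 1 1 . . 2 2 2 2 .
Index 4: author = 1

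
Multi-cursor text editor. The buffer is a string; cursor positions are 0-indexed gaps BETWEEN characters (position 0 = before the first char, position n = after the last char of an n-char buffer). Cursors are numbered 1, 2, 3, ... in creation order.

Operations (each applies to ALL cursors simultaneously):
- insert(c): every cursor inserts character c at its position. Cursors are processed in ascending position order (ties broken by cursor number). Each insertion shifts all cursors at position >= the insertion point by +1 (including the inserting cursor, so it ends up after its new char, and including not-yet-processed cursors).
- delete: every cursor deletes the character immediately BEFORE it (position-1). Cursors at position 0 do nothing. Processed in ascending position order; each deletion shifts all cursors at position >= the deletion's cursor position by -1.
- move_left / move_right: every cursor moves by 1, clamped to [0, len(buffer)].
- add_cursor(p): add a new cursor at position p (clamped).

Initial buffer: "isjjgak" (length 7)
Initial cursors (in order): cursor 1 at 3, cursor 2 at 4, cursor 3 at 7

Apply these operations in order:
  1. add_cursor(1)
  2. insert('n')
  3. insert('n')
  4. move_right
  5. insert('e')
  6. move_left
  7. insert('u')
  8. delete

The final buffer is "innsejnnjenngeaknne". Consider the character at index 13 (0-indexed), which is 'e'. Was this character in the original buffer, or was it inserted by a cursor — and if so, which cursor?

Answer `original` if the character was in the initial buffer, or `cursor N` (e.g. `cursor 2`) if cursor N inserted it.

Answer: cursor 2

Derivation:
After op 1 (add_cursor(1)): buffer="isjjgak" (len 7), cursors c4@1 c1@3 c2@4 c3@7, authorship .......
After op 2 (insert('n')): buffer="insjnjngakn" (len 11), cursors c4@2 c1@5 c2@7 c3@11, authorship .4..1.2...3
After op 3 (insert('n')): buffer="innsjnnjnngaknn" (len 15), cursors c4@3 c1@7 c2@10 c3@15, authorship .44..11.22...33
After op 4 (move_right): buffer="innsjnnjnngaknn" (len 15), cursors c4@4 c1@8 c2@11 c3@15, authorship .44..11.22...33
After op 5 (insert('e')): buffer="innsejnnjenngeaknne" (len 19), cursors c4@5 c1@10 c2@14 c3@19, authorship .44.4.11.122.2..333
After op 6 (move_left): buffer="innsejnnjenngeaknne" (len 19), cursors c4@4 c1@9 c2@13 c3@18, authorship .44.4.11.122.2..333
After op 7 (insert('u')): buffer="innsuejnnjuenngueaknnue" (len 23), cursors c4@5 c1@11 c2@16 c3@22, authorship .44.44.11.1122.22..3333
After op 8 (delete): buffer="innsejnnjenngeaknne" (len 19), cursors c4@4 c1@9 c2@13 c3@18, authorship .44.4.11.122.2..333
Authorship (.=original, N=cursor N): . 4 4 . 4 . 1 1 . 1 2 2 . 2 . . 3 3 3
Index 13: author = 2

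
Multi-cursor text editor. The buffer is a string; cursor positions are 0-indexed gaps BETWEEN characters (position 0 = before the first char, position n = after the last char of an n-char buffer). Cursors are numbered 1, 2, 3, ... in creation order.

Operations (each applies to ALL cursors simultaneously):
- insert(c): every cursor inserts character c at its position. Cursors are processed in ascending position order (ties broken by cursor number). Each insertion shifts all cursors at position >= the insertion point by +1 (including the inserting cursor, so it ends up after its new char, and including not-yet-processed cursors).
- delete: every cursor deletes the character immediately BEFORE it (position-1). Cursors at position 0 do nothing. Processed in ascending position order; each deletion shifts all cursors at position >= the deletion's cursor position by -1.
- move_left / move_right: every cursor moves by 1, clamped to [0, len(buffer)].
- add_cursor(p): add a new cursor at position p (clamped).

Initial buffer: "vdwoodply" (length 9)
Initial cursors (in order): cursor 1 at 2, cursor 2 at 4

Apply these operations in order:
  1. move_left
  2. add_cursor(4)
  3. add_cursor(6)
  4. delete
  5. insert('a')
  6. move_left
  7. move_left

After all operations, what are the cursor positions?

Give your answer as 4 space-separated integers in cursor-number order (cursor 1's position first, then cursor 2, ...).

Answer: 0 2 2 4

Derivation:
After op 1 (move_left): buffer="vdwoodply" (len 9), cursors c1@1 c2@3, authorship .........
After op 2 (add_cursor(4)): buffer="vdwoodply" (len 9), cursors c1@1 c2@3 c3@4, authorship .........
After op 3 (add_cursor(6)): buffer="vdwoodply" (len 9), cursors c1@1 c2@3 c3@4 c4@6, authorship .........
After op 4 (delete): buffer="doply" (len 5), cursors c1@0 c2@1 c3@1 c4@2, authorship .....
After op 5 (insert('a')): buffer="adaaoaply" (len 9), cursors c1@1 c2@4 c3@4 c4@6, authorship 1.23.4...
After op 6 (move_left): buffer="adaaoaply" (len 9), cursors c1@0 c2@3 c3@3 c4@5, authorship 1.23.4...
After op 7 (move_left): buffer="adaaoaply" (len 9), cursors c1@0 c2@2 c3@2 c4@4, authorship 1.23.4...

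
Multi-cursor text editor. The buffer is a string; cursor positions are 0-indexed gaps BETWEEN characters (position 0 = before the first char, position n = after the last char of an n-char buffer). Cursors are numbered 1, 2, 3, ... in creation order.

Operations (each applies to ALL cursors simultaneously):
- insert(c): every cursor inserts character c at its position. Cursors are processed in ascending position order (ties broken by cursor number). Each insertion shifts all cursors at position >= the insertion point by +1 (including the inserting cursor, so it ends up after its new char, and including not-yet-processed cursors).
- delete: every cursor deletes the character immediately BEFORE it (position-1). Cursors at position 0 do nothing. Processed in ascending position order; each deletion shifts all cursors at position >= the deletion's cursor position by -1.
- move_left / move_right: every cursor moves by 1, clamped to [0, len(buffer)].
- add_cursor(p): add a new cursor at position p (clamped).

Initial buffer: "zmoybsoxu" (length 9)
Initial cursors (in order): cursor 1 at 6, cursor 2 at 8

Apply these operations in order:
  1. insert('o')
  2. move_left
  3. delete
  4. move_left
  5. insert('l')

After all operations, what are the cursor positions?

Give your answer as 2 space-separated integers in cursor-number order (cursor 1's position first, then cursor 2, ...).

After op 1 (insert('o')): buffer="zmoybsooxou" (len 11), cursors c1@7 c2@10, authorship ......1..2.
After op 2 (move_left): buffer="zmoybsooxou" (len 11), cursors c1@6 c2@9, authorship ......1..2.
After op 3 (delete): buffer="zmoybooou" (len 9), cursors c1@5 c2@7, authorship .....1.2.
After op 4 (move_left): buffer="zmoybooou" (len 9), cursors c1@4 c2@6, authorship .....1.2.
After op 5 (insert('l')): buffer="zmoylboloou" (len 11), cursors c1@5 c2@8, authorship ....1.12.2.

Answer: 5 8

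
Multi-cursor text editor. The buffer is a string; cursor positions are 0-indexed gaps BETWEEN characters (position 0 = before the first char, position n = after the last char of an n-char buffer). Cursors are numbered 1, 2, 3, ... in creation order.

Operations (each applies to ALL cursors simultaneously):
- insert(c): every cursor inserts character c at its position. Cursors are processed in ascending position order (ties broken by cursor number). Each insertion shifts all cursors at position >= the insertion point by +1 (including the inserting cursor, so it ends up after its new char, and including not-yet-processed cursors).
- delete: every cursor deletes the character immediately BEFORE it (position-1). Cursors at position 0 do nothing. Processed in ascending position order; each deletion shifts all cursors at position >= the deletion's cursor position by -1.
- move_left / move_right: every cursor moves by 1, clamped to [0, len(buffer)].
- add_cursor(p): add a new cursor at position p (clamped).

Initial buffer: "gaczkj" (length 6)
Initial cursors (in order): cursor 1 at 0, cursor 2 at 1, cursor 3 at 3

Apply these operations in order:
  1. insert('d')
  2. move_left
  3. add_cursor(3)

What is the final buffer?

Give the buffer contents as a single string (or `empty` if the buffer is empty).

After op 1 (insert('d')): buffer="dgdacdzkj" (len 9), cursors c1@1 c2@3 c3@6, authorship 1.2..3...
After op 2 (move_left): buffer="dgdacdzkj" (len 9), cursors c1@0 c2@2 c3@5, authorship 1.2..3...
After op 3 (add_cursor(3)): buffer="dgdacdzkj" (len 9), cursors c1@0 c2@2 c4@3 c3@5, authorship 1.2..3...

Answer: dgdacdzkj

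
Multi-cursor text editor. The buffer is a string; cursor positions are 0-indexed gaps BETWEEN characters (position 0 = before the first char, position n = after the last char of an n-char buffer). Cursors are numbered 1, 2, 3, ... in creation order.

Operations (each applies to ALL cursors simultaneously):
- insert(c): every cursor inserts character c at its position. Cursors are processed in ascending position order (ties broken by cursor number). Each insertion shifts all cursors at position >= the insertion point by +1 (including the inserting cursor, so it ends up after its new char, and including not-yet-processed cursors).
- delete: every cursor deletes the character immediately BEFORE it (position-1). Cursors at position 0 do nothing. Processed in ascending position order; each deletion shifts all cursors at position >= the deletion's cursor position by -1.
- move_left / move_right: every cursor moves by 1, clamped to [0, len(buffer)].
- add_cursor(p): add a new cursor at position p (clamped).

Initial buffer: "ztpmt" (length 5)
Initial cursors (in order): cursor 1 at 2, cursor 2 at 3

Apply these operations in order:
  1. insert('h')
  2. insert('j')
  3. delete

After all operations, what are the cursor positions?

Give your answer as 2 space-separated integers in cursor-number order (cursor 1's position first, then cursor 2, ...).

Answer: 3 5

Derivation:
After op 1 (insert('h')): buffer="zthphmt" (len 7), cursors c1@3 c2@5, authorship ..1.2..
After op 2 (insert('j')): buffer="zthjphjmt" (len 9), cursors c1@4 c2@7, authorship ..11.22..
After op 3 (delete): buffer="zthphmt" (len 7), cursors c1@3 c2@5, authorship ..1.2..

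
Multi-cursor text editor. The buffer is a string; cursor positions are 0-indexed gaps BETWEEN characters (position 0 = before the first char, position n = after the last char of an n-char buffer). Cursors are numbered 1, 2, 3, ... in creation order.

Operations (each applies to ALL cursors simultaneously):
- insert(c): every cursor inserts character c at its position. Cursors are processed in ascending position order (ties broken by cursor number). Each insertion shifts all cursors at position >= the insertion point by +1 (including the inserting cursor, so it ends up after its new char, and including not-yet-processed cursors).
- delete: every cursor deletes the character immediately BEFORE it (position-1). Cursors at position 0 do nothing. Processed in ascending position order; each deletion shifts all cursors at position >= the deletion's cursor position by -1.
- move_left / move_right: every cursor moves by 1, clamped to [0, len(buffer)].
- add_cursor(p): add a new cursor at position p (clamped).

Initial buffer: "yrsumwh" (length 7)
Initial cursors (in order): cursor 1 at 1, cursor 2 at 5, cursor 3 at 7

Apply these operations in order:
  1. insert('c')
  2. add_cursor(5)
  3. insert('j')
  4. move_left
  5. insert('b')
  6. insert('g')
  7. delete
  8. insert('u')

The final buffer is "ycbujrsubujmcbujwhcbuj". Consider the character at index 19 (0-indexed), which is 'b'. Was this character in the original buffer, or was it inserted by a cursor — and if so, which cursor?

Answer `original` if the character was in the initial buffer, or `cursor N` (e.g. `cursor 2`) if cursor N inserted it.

After op 1 (insert('c')): buffer="ycrsumcwhc" (len 10), cursors c1@2 c2@7 c3@10, authorship .1....2..3
After op 2 (add_cursor(5)): buffer="ycrsumcwhc" (len 10), cursors c1@2 c4@5 c2@7 c3@10, authorship .1....2..3
After op 3 (insert('j')): buffer="ycjrsujmcjwhcj" (len 14), cursors c1@3 c4@7 c2@10 c3@14, authorship .11...4.22..33
After op 4 (move_left): buffer="ycjrsujmcjwhcj" (len 14), cursors c1@2 c4@6 c2@9 c3@13, authorship .11...4.22..33
After op 5 (insert('b')): buffer="ycbjrsubjmcbjwhcbj" (len 18), cursors c1@3 c4@8 c2@12 c3@17, authorship .111...44.222..333
After op 6 (insert('g')): buffer="ycbgjrsubgjmcbgjwhcbgj" (len 22), cursors c1@4 c4@10 c2@15 c3@21, authorship .1111...444.2222..3333
After op 7 (delete): buffer="ycbjrsubjmcbjwhcbj" (len 18), cursors c1@3 c4@8 c2@12 c3@17, authorship .111...44.222..333
After op 8 (insert('u')): buffer="ycbujrsubujmcbujwhcbuj" (len 22), cursors c1@4 c4@10 c2@15 c3@21, authorship .1111...444.2222..3333
Authorship (.=original, N=cursor N): . 1 1 1 1 . . . 4 4 4 . 2 2 2 2 . . 3 3 3 3
Index 19: author = 3

Answer: cursor 3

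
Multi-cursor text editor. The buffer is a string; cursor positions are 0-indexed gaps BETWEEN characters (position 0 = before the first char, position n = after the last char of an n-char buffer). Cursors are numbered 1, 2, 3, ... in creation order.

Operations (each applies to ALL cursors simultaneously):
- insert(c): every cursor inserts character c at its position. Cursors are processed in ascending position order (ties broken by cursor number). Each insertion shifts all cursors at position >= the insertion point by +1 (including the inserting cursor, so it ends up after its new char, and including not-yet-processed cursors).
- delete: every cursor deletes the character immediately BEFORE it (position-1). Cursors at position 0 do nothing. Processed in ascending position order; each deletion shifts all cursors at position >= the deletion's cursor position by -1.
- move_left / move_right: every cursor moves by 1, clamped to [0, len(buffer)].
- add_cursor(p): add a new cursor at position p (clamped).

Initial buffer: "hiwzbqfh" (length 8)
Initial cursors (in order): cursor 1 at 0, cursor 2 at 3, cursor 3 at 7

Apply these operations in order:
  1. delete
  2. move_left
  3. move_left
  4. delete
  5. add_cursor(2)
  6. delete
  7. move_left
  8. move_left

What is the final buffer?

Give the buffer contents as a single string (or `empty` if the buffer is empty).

Answer: bqh

Derivation:
After op 1 (delete): buffer="hizbqh" (len 6), cursors c1@0 c2@2 c3@5, authorship ......
After op 2 (move_left): buffer="hizbqh" (len 6), cursors c1@0 c2@1 c3@4, authorship ......
After op 3 (move_left): buffer="hizbqh" (len 6), cursors c1@0 c2@0 c3@3, authorship ......
After op 4 (delete): buffer="hibqh" (len 5), cursors c1@0 c2@0 c3@2, authorship .....
After op 5 (add_cursor(2)): buffer="hibqh" (len 5), cursors c1@0 c2@0 c3@2 c4@2, authorship .....
After op 6 (delete): buffer="bqh" (len 3), cursors c1@0 c2@0 c3@0 c4@0, authorship ...
After op 7 (move_left): buffer="bqh" (len 3), cursors c1@0 c2@0 c3@0 c4@0, authorship ...
After op 8 (move_left): buffer="bqh" (len 3), cursors c1@0 c2@0 c3@0 c4@0, authorship ...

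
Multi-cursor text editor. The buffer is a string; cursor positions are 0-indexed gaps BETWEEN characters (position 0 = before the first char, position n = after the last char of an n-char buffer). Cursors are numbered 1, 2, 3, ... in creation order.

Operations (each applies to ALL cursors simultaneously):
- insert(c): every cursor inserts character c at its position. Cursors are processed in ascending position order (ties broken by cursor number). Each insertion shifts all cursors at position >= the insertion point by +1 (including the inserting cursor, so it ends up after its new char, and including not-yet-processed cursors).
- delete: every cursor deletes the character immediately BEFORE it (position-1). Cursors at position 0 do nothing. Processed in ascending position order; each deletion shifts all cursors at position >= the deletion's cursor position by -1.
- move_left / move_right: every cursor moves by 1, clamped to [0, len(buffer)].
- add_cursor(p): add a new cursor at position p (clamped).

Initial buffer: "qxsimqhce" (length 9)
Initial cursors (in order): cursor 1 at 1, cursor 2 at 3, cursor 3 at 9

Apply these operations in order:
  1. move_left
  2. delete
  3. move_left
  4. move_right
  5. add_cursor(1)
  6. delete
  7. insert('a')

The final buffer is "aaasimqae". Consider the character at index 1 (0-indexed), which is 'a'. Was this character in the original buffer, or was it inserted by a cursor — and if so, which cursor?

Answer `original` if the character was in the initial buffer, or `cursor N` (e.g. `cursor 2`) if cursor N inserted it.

After op 1 (move_left): buffer="qxsimqhce" (len 9), cursors c1@0 c2@2 c3@8, authorship .........
After op 2 (delete): buffer="qsimqhe" (len 7), cursors c1@0 c2@1 c3@6, authorship .......
After op 3 (move_left): buffer="qsimqhe" (len 7), cursors c1@0 c2@0 c3@5, authorship .......
After op 4 (move_right): buffer="qsimqhe" (len 7), cursors c1@1 c2@1 c3@6, authorship .......
After op 5 (add_cursor(1)): buffer="qsimqhe" (len 7), cursors c1@1 c2@1 c4@1 c3@6, authorship .......
After op 6 (delete): buffer="simqe" (len 5), cursors c1@0 c2@0 c4@0 c3@4, authorship .....
After op 7 (insert('a')): buffer="aaasimqae" (len 9), cursors c1@3 c2@3 c4@3 c3@8, authorship 124....3.
Authorship (.=original, N=cursor N): 1 2 4 . . . . 3 .
Index 1: author = 2

Answer: cursor 2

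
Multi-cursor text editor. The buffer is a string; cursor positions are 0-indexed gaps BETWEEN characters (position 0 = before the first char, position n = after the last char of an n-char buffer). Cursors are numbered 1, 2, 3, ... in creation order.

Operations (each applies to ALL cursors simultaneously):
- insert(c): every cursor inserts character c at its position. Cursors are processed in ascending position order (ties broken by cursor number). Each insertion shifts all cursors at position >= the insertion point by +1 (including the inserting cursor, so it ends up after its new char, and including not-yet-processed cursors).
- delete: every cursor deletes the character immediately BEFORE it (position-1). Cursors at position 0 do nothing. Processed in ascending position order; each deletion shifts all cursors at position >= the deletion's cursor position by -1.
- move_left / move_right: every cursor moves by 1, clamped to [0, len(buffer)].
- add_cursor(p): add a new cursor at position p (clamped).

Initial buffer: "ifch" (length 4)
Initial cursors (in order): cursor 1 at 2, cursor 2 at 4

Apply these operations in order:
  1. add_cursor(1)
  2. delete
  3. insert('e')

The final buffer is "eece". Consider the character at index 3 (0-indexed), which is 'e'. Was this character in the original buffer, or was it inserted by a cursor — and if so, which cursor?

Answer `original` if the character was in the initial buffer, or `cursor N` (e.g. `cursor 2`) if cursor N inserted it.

Answer: cursor 2

Derivation:
After op 1 (add_cursor(1)): buffer="ifch" (len 4), cursors c3@1 c1@2 c2@4, authorship ....
After op 2 (delete): buffer="c" (len 1), cursors c1@0 c3@0 c2@1, authorship .
After op 3 (insert('e')): buffer="eece" (len 4), cursors c1@2 c3@2 c2@4, authorship 13.2
Authorship (.=original, N=cursor N): 1 3 . 2
Index 3: author = 2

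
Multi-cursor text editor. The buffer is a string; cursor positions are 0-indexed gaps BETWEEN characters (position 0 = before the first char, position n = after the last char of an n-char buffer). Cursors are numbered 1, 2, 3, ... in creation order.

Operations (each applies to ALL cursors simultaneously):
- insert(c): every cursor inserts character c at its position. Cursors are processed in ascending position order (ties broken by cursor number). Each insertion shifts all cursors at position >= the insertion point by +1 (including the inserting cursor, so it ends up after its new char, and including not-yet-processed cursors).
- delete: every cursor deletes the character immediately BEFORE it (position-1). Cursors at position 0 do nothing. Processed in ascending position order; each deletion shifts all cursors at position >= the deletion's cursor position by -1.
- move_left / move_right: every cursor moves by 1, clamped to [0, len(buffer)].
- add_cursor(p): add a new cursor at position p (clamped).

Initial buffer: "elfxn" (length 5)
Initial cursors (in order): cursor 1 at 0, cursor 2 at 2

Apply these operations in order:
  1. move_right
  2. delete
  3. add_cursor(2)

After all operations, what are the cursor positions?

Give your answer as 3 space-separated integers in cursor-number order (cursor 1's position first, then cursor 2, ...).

Answer: 0 1 2

Derivation:
After op 1 (move_right): buffer="elfxn" (len 5), cursors c1@1 c2@3, authorship .....
After op 2 (delete): buffer="lxn" (len 3), cursors c1@0 c2@1, authorship ...
After op 3 (add_cursor(2)): buffer="lxn" (len 3), cursors c1@0 c2@1 c3@2, authorship ...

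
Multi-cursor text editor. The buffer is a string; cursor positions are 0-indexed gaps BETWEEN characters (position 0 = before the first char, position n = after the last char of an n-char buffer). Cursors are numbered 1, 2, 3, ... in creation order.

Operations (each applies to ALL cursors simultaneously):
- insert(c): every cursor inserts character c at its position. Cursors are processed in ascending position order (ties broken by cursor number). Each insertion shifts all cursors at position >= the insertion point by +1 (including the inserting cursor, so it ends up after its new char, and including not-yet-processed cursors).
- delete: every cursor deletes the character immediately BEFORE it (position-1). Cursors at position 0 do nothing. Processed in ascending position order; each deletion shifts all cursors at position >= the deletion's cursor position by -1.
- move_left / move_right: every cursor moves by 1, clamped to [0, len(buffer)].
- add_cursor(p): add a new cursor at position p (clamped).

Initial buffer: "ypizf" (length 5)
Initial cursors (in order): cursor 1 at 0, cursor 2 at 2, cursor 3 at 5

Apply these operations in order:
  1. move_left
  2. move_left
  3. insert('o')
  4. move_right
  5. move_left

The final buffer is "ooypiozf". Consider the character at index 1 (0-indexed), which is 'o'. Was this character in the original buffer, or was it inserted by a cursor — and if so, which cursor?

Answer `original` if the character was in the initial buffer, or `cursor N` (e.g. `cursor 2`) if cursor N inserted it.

Answer: cursor 2

Derivation:
After op 1 (move_left): buffer="ypizf" (len 5), cursors c1@0 c2@1 c3@4, authorship .....
After op 2 (move_left): buffer="ypizf" (len 5), cursors c1@0 c2@0 c3@3, authorship .....
After op 3 (insert('o')): buffer="ooypiozf" (len 8), cursors c1@2 c2@2 c3@6, authorship 12...3..
After op 4 (move_right): buffer="ooypiozf" (len 8), cursors c1@3 c2@3 c3@7, authorship 12...3..
After op 5 (move_left): buffer="ooypiozf" (len 8), cursors c1@2 c2@2 c3@6, authorship 12...3..
Authorship (.=original, N=cursor N): 1 2 . . . 3 . .
Index 1: author = 2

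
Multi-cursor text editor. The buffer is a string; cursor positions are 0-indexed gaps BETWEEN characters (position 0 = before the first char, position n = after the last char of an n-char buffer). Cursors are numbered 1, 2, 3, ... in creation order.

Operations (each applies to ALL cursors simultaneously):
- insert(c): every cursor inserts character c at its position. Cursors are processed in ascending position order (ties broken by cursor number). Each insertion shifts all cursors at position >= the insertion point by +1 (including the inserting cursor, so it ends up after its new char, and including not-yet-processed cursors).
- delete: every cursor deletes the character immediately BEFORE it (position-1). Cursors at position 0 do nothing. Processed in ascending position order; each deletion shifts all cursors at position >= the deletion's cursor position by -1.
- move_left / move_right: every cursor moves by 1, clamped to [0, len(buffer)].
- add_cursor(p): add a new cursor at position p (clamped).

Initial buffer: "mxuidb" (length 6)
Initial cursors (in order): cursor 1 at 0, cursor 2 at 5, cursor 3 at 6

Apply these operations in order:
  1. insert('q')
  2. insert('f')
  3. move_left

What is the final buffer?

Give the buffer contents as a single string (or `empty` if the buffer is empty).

After op 1 (insert('q')): buffer="qmxuidqbq" (len 9), cursors c1@1 c2@7 c3@9, authorship 1.....2.3
After op 2 (insert('f')): buffer="qfmxuidqfbqf" (len 12), cursors c1@2 c2@9 c3@12, authorship 11.....22.33
After op 3 (move_left): buffer="qfmxuidqfbqf" (len 12), cursors c1@1 c2@8 c3@11, authorship 11.....22.33

Answer: qfmxuidqfbqf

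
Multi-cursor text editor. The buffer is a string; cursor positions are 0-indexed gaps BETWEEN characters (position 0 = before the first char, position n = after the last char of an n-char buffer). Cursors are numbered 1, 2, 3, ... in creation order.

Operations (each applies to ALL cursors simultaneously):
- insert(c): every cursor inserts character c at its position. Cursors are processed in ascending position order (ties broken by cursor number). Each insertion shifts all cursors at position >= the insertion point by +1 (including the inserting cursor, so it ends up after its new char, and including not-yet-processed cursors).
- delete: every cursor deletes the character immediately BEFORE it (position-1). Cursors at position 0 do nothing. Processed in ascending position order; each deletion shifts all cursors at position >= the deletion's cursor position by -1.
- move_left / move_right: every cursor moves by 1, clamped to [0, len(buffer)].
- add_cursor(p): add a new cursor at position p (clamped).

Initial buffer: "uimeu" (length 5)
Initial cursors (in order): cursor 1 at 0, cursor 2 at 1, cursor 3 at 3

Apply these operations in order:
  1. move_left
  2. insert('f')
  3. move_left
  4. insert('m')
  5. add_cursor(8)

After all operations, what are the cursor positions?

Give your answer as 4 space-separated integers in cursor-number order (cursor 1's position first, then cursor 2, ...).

After op 1 (move_left): buffer="uimeu" (len 5), cursors c1@0 c2@0 c3@2, authorship .....
After op 2 (insert('f')): buffer="ffuifmeu" (len 8), cursors c1@2 c2@2 c3@5, authorship 12..3...
After op 3 (move_left): buffer="ffuifmeu" (len 8), cursors c1@1 c2@1 c3@4, authorship 12..3...
After op 4 (insert('m')): buffer="fmmfuimfmeu" (len 11), cursors c1@3 c2@3 c3@7, authorship 1122..33...
After op 5 (add_cursor(8)): buffer="fmmfuimfmeu" (len 11), cursors c1@3 c2@3 c3@7 c4@8, authorship 1122..33...

Answer: 3 3 7 8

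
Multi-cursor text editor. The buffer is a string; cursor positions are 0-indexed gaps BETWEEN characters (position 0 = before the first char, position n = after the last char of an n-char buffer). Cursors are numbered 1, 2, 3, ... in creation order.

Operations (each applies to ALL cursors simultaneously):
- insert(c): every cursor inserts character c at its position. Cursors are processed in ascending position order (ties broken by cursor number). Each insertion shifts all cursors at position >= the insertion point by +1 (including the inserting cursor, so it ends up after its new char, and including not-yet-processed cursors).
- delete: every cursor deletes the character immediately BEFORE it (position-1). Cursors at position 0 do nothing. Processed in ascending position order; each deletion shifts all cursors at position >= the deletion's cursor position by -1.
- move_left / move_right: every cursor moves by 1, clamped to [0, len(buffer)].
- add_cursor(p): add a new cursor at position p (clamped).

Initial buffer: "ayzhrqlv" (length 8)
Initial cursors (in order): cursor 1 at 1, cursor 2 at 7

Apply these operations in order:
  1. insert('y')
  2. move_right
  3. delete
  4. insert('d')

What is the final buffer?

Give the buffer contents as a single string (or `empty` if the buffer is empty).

After op 1 (insert('y')): buffer="ayyzhrqlyv" (len 10), cursors c1@2 c2@9, authorship .1......2.
After op 2 (move_right): buffer="ayyzhrqlyv" (len 10), cursors c1@3 c2@10, authorship .1......2.
After op 3 (delete): buffer="ayzhrqly" (len 8), cursors c1@2 c2@8, authorship .1.....2
After op 4 (insert('d')): buffer="aydzhrqlyd" (len 10), cursors c1@3 c2@10, authorship .11.....22

Answer: aydzhrqlyd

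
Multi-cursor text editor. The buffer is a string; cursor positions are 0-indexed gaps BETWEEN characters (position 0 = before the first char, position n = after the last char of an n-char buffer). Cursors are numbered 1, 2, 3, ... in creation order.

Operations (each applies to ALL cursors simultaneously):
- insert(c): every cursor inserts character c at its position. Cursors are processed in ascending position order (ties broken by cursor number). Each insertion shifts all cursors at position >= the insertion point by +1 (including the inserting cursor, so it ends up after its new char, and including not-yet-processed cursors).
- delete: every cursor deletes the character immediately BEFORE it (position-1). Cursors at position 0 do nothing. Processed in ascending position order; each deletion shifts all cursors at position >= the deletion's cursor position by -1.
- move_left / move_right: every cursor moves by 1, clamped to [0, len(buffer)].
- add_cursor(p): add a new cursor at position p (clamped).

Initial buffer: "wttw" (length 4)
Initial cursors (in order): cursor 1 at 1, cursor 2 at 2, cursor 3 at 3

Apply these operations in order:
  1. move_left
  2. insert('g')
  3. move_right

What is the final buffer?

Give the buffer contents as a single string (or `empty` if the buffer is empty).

After op 1 (move_left): buffer="wttw" (len 4), cursors c1@0 c2@1 c3@2, authorship ....
After op 2 (insert('g')): buffer="gwgtgtw" (len 7), cursors c1@1 c2@3 c3@5, authorship 1.2.3..
After op 3 (move_right): buffer="gwgtgtw" (len 7), cursors c1@2 c2@4 c3@6, authorship 1.2.3..

Answer: gwgtgtw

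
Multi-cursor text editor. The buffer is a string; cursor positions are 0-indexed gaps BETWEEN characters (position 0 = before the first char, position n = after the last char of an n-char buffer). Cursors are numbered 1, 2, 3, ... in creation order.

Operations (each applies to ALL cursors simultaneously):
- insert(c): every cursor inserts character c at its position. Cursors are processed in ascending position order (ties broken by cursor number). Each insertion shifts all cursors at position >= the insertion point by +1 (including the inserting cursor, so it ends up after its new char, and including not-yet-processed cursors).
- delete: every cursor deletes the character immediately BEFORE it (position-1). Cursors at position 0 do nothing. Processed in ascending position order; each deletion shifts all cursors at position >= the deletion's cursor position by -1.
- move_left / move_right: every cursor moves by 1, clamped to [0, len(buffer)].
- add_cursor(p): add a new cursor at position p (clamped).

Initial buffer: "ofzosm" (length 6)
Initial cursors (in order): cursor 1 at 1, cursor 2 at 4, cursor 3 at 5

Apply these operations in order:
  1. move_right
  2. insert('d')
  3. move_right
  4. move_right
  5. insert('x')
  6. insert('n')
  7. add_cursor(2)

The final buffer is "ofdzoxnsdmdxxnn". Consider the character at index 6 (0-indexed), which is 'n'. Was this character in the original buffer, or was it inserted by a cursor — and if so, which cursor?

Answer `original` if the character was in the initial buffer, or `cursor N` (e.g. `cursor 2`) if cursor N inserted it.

Answer: cursor 1

Derivation:
After op 1 (move_right): buffer="ofzosm" (len 6), cursors c1@2 c2@5 c3@6, authorship ......
After op 2 (insert('d')): buffer="ofdzosdmd" (len 9), cursors c1@3 c2@7 c3@9, authorship ..1...2.3
After op 3 (move_right): buffer="ofdzosdmd" (len 9), cursors c1@4 c2@8 c3@9, authorship ..1...2.3
After op 4 (move_right): buffer="ofdzosdmd" (len 9), cursors c1@5 c2@9 c3@9, authorship ..1...2.3
After op 5 (insert('x')): buffer="ofdzoxsdmdxx" (len 12), cursors c1@6 c2@12 c3@12, authorship ..1..1.2.323
After op 6 (insert('n')): buffer="ofdzoxnsdmdxxnn" (len 15), cursors c1@7 c2@15 c3@15, authorship ..1..11.2.32323
After op 7 (add_cursor(2)): buffer="ofdzoxnsdmdxxnn" (len 15), cursors c4@2 c1@7 c2@15 c3@15, authorship ..1..11.2.32323
Authorship (.=original, N=cursor N): . . 1 . . 1 1 . 2 . 3 2 3 2 3
Index 6: author = 1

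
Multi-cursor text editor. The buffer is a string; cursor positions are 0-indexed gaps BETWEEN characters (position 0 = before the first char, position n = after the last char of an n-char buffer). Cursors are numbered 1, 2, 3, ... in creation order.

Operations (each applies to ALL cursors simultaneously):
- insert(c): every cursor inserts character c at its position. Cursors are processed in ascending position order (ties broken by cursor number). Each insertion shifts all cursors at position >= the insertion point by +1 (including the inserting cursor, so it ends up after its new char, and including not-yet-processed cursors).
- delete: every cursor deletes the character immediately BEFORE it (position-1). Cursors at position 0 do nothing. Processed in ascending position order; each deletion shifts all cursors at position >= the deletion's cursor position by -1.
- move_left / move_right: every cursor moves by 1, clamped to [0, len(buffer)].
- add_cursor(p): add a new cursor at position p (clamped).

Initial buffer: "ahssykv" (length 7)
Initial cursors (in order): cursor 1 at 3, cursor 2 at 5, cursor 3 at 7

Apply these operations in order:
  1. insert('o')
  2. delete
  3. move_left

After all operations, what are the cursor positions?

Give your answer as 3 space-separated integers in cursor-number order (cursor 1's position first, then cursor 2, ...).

After op 1 (insert('o')): buffer="ahsosyokvo" (len 10), cursors c1@4 c2@7 c3@10, authorship ...1..2..3
After op 2 (delete): buffer="ahssykv" (len 7), cursors c1@3 c2@5 c3@7, authorship .......
After op 3 (move_left): buffer="ahssykv" (len 7), cursors c1@2 c2@4 c3@6, authorship .......

Answer: 2 4 6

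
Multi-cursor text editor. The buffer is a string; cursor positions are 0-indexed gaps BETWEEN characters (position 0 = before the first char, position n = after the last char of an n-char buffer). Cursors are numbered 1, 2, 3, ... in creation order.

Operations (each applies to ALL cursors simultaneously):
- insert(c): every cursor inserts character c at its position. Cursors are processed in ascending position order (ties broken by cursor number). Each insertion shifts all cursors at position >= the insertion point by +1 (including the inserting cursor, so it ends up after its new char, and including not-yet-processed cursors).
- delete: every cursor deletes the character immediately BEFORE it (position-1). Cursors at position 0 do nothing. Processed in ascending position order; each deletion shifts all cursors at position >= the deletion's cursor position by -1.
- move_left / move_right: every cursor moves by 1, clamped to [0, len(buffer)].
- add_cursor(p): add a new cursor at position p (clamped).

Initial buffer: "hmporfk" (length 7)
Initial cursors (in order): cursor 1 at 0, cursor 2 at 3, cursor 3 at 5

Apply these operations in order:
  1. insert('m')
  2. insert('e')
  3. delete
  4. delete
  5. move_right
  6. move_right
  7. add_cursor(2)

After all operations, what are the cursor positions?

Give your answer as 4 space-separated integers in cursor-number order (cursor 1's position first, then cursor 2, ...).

After op 1 (insert('m')): buffer="mhmpmormfk" (len 10), cursors c1@1 c2@5 c3@8, authorship 1...2..3..
After op 2 (insert('e')): buffer="mehmpmeormefk" (len 13), cursors c1@2 c2@7 c3@11, authorship 11...22..33..
After op 3 (delete): buffer="mhmpmormfk" (len 10), cursors c1@1 c2@5 c3@8, authorship 1...2..3..
After op 4 (delete): buffer="hmporfk" (len 7), cursors c1@0 c2@3 c3@5, authorship .......
After op 5 (move_right): buffer="hmporfk" (len 7), cursors c1@1 c2@4 c3@6, authorship .......
After op 6 (move_right): buffer="hmporfk" (len 7), cursors c1@2 c2@5 c3@7, authorship .......
After op 7 (add_cursor(2)): buffer="hmporfk" (len 7), cursors c1@2 c4@2 c2@5 c3@7, authorship .......

Answer: 2 5 7 2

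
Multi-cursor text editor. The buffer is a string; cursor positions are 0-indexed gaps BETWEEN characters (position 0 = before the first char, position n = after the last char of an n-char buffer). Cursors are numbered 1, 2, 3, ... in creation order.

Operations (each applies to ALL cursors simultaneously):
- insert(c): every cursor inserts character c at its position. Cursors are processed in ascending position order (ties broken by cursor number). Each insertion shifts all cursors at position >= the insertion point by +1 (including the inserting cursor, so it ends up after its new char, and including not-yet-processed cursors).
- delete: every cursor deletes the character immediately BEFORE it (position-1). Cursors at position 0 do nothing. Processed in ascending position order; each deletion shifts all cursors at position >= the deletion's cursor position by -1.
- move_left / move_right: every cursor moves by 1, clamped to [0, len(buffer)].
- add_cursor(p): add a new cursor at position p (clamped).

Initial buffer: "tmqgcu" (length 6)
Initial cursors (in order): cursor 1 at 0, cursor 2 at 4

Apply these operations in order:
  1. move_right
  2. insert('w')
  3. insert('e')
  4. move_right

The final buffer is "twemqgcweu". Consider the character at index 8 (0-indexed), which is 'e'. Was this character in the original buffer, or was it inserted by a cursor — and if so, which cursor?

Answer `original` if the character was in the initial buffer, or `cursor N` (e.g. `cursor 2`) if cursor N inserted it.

Answer: cursor 2

Derivation:
After op 1 (move_right): buffer="tmqgcu" (len 6), cursors c1@1 c2@5, authorship ......
After op 2 (insert('w')): buffer="twmqgcwu" (len 8), cursors c1@2 c2@7, authorship .1....2.
After op 3 (insert('e')): buffer="twemqgcweu" (len 10), cursors c1@3 c2@9, authorship .11....22.
After op 4 (move_right): buffer="twemqgcweu" (len 10), cursors c1@4 c2@10, authorship .11....22.
Authorship (.=original, N=cursor N): . 1 1 . . . . 2 2 .
Index 8: author = 2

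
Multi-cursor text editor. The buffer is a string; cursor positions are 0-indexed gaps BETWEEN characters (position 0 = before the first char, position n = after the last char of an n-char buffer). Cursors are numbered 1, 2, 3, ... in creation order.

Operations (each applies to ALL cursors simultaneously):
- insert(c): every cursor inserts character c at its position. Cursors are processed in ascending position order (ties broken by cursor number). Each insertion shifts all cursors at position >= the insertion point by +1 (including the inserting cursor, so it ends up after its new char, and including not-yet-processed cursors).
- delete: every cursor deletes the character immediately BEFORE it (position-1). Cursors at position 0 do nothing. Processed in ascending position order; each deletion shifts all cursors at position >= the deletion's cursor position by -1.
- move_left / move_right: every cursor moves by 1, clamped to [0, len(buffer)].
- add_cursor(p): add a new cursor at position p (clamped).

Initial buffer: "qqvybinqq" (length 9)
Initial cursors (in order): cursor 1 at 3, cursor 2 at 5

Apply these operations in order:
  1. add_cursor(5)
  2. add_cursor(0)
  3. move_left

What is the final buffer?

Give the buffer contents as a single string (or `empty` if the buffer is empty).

After op 1 (add_cursor(5)): buffer="qqvybinqq" (len 9), cursors c1@3 c2@5 c3@5, authorship .........
After op 2 (add_cursor(0)): buffer="qqvybinqq" (len 9), cursors c4@0 c1@3 c2@5 c3@5, authorship .........
After op 3 (move_left): buffer="qqvybinqq" (len 9), cursors c4@0 c1@2 c2@4 c3@4, authorship .........

Answer: qqvybinqq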